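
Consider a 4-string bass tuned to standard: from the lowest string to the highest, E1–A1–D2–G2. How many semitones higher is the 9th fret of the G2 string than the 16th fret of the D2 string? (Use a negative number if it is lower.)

G2 at fret 9 → E3 (MIDI 52); D2 at fret 16 → F#3 (MIDI 54).
52 − 54 = -2, so the two pitches are 2 semitones apart.

-2 semitones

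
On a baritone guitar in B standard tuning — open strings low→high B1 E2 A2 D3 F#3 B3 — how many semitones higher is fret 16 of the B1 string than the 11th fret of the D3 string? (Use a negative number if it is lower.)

-10 semitones

B1 at fret 16 → D#3 (MIDI 51); D3 at fret 11 → C#4 (MIDI 61).
51 − 61 = -10, so the two pitches are 10 semitones apart.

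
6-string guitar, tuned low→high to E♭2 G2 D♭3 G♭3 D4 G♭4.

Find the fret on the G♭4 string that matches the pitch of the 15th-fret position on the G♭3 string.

Fret 15 on G♭3 is MIDI 54 + 15 = 69 (A4). On the G♭4 string (open MIDI 66), that pitch is 69 − 66 = fret 3.

3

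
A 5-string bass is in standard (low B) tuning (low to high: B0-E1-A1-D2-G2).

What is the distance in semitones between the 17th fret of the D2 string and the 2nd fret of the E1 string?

25 semitones

D2 at fret 17 → G3 (MIDI 55); E1 at fret 2 → F#1 (MIDI 30).
55 − 30 = 25, so the two pitches are 25 semitones apart, with G3 the higher.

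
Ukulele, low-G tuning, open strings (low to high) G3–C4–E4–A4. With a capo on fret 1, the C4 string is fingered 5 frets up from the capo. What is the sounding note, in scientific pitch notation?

F#4

The capo raises the open C4 by 1 semitone to C#4; fretting 5 more gives C4 + 1 + 5 = C4 + 6 semitones = F#4.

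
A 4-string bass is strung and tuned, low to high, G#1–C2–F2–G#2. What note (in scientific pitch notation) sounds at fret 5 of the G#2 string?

The open G#2 string plus 5 semitones: G#–A–A#–B–C–C#.
The walk passes from B into C once, so the octave number goes from 2 to 3.

C#3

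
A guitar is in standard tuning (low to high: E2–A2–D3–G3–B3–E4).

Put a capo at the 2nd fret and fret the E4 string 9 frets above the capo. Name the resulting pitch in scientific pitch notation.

D#5

The capo raises the open E4 by 2 semitones to F#4; fretting 9 more gives E4 + 2 + 9 = E4 + 11 semitones = D#5.
(Also written Eb.)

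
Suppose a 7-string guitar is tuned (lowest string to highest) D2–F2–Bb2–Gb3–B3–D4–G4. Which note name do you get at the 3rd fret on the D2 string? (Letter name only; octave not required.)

D2 is MIDI 38. Adding 3 gives 41; 41 mod 12 = 5, i.e. F.

F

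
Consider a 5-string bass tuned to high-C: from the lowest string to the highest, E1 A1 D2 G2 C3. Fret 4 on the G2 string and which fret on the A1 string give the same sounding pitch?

14

Fret 4 on G2 is MIDI 43 + 4 = 47 (B2). On the A1 string (open MIDI 33), that pitch is 47 − 33 = fret 14.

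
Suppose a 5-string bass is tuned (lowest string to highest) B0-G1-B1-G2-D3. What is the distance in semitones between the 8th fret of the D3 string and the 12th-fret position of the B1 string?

D3 at fret 8 → Bb3 (MIDI 58); B1 at fret 12 → B2 (MIDI 47).
58 − 47 = 11, so the two pitches are 11 semitones apart, with Bb3 the higher.

11 semitones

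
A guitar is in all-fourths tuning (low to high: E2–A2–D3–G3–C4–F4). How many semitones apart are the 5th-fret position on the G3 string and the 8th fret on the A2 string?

7 semitones

G3 at fret 5 → C4 (MIDI 60); A2 at fret 8 → F3 (MIDI 53).
60 − 53 = 7, so the two pitches are 7 semitones apart, with C4 the higher.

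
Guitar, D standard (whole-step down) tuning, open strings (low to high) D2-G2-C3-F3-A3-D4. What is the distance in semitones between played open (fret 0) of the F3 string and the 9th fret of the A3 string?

13 semitones

F3 at fret 0 → F3 (MIDI 53); A3 at fret 9 → F♯4 (MIDI 66).
53 − 66 = -13, so the two pitches are 13 semitones apart, with F♯4 the higher.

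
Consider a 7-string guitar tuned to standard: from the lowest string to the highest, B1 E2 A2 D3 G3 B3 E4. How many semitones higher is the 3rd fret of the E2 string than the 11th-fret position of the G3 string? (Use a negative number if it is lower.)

-23 semitones

E2 at fret 3 → G2 (MIDI 43); G3 at fret 11 → F♯4 (MIDI 66).
43 − 66 = -23, so the two pitches are 23 semitones apart.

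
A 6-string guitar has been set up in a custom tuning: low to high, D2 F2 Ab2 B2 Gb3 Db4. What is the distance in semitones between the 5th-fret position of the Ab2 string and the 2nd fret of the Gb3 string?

7 semitones

Ab2 at fret 5 → Db3 (MIDI 49); Gb3 at fret 2 → Ab3 (MIDI 56).
49 − 56 = -7, so the two pitches are 7 semitones apart, with Ab3 the higher.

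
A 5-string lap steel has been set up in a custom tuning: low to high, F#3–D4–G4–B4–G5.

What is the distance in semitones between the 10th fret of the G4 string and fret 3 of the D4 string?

G4 at fret 10 → F5 (MIDI 77); D4 at fret 3 → F4 (MIDI 65).
77 − 65 = 12, so the two pitches are 12 semitones apart, with F5 the higher.

12 semitones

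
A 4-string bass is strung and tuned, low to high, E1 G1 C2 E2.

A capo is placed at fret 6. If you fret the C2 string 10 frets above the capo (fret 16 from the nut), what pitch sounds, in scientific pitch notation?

The capo raises the open C2 by 6 semitones to F#2; fretting 10 more gives C2 + 6 + 10 = C2 + 16 semitones = E3.

E3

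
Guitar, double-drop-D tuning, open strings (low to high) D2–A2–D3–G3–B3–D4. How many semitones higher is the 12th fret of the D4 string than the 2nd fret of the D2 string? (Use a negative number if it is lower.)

D4 at fret 12 → D5 (MIDI 74); D2 at fret 2 → E2 (MIDI 40).
74 − 40 = 34, so the two pitches are 34 semitones apart.

34 semitones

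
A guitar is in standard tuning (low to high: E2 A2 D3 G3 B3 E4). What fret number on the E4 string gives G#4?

G#4 is 4 semitones above the open E4 (E–F–F#–G–G#), so it sits at fret 4.

4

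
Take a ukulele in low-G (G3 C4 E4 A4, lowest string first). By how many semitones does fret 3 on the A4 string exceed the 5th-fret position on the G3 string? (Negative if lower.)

A4 at fret 3 → C5 (MIDI 72); G3 at fret 5 → C4 (MIDI 60).
72 − 60 = 12, so the two pitches are 12 semitones apart.

12 semitones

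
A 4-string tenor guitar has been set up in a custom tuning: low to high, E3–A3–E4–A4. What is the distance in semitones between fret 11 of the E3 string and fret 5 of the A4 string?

E3 at fret 11 → D#4 (MIDI 63); A4 at fret 5 → D5 (MIDI 74).
63 − 74 = -11, so the two pitches are 11 semitones apart, with D5 the higher.

11 semitones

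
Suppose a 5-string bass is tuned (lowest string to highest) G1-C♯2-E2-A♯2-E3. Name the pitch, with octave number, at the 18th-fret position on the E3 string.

E3 is MIDI 52. Adding 18 gives 70, which is A♯4.
(Equivalently spelled B♭4.)

A♯4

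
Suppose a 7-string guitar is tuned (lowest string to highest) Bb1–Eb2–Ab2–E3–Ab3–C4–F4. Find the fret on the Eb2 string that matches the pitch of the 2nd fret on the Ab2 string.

7

Ab2 at fret 2 is Ab2 + 2 semitones = Bb2.
The open Eb2 string is 5 semitones below the open Ab2, so the same pitch on the Eb2 string lies at fret 2 + 5 = 7.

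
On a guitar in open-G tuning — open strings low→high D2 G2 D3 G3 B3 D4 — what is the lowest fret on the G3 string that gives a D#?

8

From G3, count semitones up the chromatic scale until reaching D#: G–G#–A–A#–B–C–C#–D–D# — 8 steps.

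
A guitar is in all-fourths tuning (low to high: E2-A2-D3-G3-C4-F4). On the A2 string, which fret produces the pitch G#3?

G#3 is 11 semitones above the open A2 (A–A#–B–C–…–F#–G–G#), so it sits at fret 11.

11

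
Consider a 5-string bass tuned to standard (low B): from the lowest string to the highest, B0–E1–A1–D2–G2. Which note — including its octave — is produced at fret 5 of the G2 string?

Each fret is one semitone, so G2 + 5 = C3.

C3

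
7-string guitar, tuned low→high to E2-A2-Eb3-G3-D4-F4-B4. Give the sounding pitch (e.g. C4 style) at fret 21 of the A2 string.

A2 is MIDI 45. Adding 21 gives 66, which is Gb4.

Gb4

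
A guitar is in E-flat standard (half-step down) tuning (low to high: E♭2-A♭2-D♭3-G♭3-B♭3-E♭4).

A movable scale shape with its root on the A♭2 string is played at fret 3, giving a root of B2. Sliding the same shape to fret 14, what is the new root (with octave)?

Moving from fret 3 to fret 14 shifts the root by 11 semitones.
B2 up 11 semitones is B♭3.

B♭3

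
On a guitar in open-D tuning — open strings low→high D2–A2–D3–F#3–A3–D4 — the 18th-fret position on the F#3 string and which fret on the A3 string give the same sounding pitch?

15

Fret 18 on F#3 is MIDI 54 + 18 = 72 (C5). On the A3 string (open MIDI 57), that pitch is 72 − 57 = fret 15.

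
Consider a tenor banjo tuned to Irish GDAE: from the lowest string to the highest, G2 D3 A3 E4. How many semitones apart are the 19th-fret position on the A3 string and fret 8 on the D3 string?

A3 at fret 19 → E5 (MIDI 76); D3 at fret 8 → A♯3 (MIDI 58).
76 − 58 = 18, so the two pitches are 18 semitones apart, with E5 the higher.

18 semitones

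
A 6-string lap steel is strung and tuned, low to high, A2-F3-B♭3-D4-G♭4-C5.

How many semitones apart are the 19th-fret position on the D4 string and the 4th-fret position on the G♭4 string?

D4 at fret 19 → A5 (MIDI 81); G♭4 at fret 4 → B♭4 (MIDI 70).
81 − 70 = 11, so the two pitches are 11 semitones apart, with A5 the higher.

11 semitones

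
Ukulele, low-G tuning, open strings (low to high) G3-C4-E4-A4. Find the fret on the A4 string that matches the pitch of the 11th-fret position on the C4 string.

C4 at fret 11 is C4 + 11 semitones = B4.
The open A4 string is 9 semitones above the open C4, so the same pitch on the A4 string lies at fret 11 − 9 = 2.

2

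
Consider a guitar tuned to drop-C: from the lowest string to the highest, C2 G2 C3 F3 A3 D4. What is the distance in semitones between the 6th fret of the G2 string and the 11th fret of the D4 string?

24 semitones

G2 at fret 6 → C#3 (MIDI 49); D4 at fret 11 → C#5 (MIDI 73).
49 − 73 = -24, so the two pitches are 24 semitones apart, with C#5 the higher.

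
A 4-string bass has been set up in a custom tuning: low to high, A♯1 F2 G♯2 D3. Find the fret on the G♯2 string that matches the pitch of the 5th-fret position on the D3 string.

D3 at fret 5 is D3 + 5 semitones = G3.
The open G♯2 string is 6 semitones below the open D3, so the same pitch on the G♯2 string lies at fret 5 + 6 = 11.

11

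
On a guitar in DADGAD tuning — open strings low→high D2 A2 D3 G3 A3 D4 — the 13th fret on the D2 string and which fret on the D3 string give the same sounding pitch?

1

Fret 13 on D2 is MIDI 38 + 13 = 51 (D#3). On the D3 string (open MIDI 50), that pitch is 51 − 50 = fret 1.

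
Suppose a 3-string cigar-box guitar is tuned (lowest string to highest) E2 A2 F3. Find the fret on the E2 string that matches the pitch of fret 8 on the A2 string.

13

Fret 8 on A2 is MIDI 45 + 8 = 53 (F3). On the E2 string (open MIDI 40), that pitch is 53 − 40 = fret 13.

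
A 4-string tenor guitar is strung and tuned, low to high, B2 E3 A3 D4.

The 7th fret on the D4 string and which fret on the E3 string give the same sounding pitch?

17

Fret 7 on D4 is MIDI 62 + 7 = 69 (A4). On the E3 string (open MIDI 52), that pitch is 69 − 52 = fret 17.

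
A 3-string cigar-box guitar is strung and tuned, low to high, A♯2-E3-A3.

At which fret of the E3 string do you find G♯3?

G♯3 is 4 semitones above the open E3 (E–F–F#–G–G#), so it sits at fret 4.

4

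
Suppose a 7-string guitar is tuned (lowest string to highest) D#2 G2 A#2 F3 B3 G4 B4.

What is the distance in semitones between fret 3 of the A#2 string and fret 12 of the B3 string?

22 semitones

A#2 at fret 3 → C#3 (MIDI 49); B3 at fret 12 → B4 (MIDI 71).
49 − 71 = -22, so the two pitches are 22 semitones apart, with B4 the higher.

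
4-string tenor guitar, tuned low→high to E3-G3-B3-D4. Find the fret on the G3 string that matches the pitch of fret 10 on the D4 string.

D4 at fret 10 is D4 + 10 semitones = C5.
The open G3 string is 7 semitones below the open D4, so the same pitch on the G3 string lies at fret 10 + 7 = 17.

17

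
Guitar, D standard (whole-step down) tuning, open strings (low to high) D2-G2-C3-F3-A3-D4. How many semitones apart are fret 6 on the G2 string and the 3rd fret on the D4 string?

G2 at fret 6 → C#3 (MIDI 49); D4 at fret 3 → F4 (MIDI 65).
49 − 65 = -16, so the two pitches are 16 semitones apart, with F4 the higher.

16 semitones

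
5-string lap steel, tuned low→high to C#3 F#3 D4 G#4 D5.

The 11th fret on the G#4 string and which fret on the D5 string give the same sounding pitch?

Fret 11 on G#4 is MIDI 68 + 11 = 79 (G5). On the D5 string (open MIDI 74), that pitch is 79 − 74 = fret 5.

5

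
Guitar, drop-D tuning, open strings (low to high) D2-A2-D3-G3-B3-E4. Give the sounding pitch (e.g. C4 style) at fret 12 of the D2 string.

D3

Each fret is one semitone, so D2 + 12 = D3.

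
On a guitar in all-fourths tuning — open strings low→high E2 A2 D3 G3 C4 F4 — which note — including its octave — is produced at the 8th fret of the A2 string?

F3

A2 is MIDI 45. Adding 8 gives 53, which is F3.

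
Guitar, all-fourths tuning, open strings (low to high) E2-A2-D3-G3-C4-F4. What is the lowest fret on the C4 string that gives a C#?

1

From C4, count semitones up the chromatic scale until reaching C#: C–C# — 1 step.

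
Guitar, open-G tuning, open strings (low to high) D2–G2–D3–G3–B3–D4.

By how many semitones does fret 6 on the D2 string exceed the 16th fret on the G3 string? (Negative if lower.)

D2 at fret 6 → G#2 (MIDI 44); G3 at fret 16 → B4 (MIDI 71).
44 − 71 = -27, so the two pitches are 27 semitones apart.

-27 semitones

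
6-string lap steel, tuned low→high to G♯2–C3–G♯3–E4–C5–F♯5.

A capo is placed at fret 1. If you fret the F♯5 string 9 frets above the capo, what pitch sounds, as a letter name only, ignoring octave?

E

The capo raises the open F♯5 by 1 semitone to G5; fretting 9 more gives F♯5 + 1 + 9 = F♯5 + 10 semitones, landing on E.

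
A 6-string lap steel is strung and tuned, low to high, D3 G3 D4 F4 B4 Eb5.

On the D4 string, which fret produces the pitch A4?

7

A4 is 7 semitones above the open D4 (D–Eb–E–F–Gb–G–Ab–A), so it sits at fret 7.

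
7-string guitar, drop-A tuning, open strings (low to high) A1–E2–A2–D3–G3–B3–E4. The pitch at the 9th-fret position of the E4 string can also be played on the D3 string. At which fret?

Fret 9 on E4 is MIDI 64 + 9 = 73 (C#5). On the D3 string (open MIDI 50), that pitch is 73 − 50 = fret 23.

23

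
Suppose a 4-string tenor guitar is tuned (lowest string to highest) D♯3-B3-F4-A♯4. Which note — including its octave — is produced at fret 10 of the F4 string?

F4 is MIDI 65. Adding 10 gives 75, which is D♯5.
(Equivalently spelled E♭5.)

D♯5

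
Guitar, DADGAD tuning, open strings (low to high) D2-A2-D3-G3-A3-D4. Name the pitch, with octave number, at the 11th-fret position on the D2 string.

The open D2 string plus 11 semitones: D–D#–E–F–…–B–C–C#.
The walk passes from B into C once, so the octave number goes from 2 to 3.

C#3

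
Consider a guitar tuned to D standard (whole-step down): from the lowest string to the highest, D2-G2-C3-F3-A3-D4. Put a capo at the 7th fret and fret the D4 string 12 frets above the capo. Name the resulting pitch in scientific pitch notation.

A5

The capo raises the open D4 by 7 semitones to A4; fretting 12 more gives D4 + 7 + 12 = D4 + 19 semitones = A5.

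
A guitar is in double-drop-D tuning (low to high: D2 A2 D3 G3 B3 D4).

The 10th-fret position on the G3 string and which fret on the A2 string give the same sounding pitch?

20

G3 at fret 10 is G3 + 10 semitones = F4.
The open A2 string is 10 semitones below the open G3, so the same pitch on the A2 string lies at fret 10 + 10 = 20.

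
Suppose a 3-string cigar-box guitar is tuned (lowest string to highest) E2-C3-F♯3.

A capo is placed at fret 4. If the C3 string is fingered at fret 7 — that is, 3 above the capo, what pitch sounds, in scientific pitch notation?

G3

The capo raises the open C3 by 4 semitones to E3; fretting 3 more gives C3 + 4 + 3 = C3 + 7 semitones = G3.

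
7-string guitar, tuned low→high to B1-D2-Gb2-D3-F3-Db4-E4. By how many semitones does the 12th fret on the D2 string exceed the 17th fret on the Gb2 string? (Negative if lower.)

D2 at fret 12 → D3 (MIDI 50); Gb2 at fret 17 → B3 (MIDI 59).
50 − 59 = -9, so the two pitches are 9 semitones apart.

-9 semitones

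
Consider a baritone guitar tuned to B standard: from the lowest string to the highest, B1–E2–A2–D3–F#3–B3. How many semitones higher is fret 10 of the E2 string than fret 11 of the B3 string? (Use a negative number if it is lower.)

-20 semitones

E2 at fret 10 → D3 (MIDI 50); B3 at fret 11 → A#4 (MIDI 70).
50 − 70 = -20, so the two pitches are 20 semitones apart.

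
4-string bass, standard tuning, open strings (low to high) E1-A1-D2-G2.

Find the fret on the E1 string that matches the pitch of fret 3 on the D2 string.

13

D2 at fret 3 is D2 + 3 semitones = F2.
The open E1 string is 10 semitones below the open D2, so the same pitch on the E1 string lies at fret 3 + 10 = 13.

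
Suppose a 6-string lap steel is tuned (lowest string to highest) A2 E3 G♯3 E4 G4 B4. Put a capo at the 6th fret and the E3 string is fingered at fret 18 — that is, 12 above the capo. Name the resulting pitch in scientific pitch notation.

The capo raises the open E3 by 6 semitones to A♯3; fretting 12 more gives E3 + 6 + 12 = E3 + 18 semitones = A♯4.

A♯4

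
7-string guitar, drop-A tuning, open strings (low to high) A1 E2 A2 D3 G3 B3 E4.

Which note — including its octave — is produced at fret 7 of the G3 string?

D4

The open G3 string plus 7 semitones: G–G#–A–A#–B–C–C#–D.
The walk passes from B into C once, so the octave number goes from 3 to 4.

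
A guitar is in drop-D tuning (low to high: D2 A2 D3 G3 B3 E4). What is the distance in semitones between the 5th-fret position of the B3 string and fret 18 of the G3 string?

9 semitones

B3 at fret 5 → E4 (MIDI 64); G3 at fret 18 → C#5 (MIDI 73).
64 − 73 = -9, so the two pitches are 9 semitones apart, with C#5 the higher.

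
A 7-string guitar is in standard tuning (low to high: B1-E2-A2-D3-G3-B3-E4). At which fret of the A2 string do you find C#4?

16

C#4 is 16 semitones above the open A2 (A–A#–B–C–…–B–C–C#), so it sits at fret 16.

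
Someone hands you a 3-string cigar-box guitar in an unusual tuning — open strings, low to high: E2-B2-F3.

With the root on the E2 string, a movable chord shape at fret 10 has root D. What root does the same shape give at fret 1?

Moving from fret 10 to fret 1 shifts the root by -9 semitones.
D down 9 semitones is F.

F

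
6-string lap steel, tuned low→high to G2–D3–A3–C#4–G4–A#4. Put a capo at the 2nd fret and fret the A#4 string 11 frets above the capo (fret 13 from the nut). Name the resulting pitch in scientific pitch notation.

B5

The capo raises the open A#4 by 2 semitones to C5; fretting 11 more gives A#4 + 2 + 11 = A#4 + 13 semitones = B5.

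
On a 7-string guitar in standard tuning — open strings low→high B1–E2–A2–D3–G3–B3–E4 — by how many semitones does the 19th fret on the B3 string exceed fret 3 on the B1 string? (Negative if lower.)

40 semitones

B3 at fret 19 → F♯5 (MIDI 78); B1 at fret 3 → D2 (MIDI 38).
78 − 38 = 40, so the two pitches are 40 semitones apart.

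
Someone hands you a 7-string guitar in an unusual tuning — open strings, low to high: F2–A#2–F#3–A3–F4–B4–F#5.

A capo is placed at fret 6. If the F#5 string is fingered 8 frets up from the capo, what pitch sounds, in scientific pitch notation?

G#6

The capo raises the open F#5 by 6 semitones to C6; fretting 8 more gives F#5 + 6 + 8 = F#5 + 14 semitones = G#6.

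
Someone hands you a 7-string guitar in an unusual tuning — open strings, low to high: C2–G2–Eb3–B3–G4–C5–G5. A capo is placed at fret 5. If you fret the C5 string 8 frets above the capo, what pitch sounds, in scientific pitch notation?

The capo raises the open C5 by 5 semitones to F5; fretting 8 more gives C5 + 5 + 8 = C5 + 13 semitones = Db6.

Db6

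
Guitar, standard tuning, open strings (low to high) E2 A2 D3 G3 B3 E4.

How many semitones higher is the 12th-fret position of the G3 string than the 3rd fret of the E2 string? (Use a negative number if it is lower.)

G3 at fret 12 → G4 (MIDI 67); E2 at fret 3 → G2 (MIDI 43).
67 − 43 = 24, so the two pitches are 24 semitones apart.

24 semitones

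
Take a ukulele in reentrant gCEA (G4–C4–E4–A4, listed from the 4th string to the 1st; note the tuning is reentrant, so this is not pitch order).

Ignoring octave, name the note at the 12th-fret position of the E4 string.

E

E4 is MIDI 64. Adding 12 gives 76; 76 mod 12 = 4, i.e. E.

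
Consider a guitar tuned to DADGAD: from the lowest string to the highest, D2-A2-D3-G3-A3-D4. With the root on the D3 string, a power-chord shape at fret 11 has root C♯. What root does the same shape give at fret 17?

Moving from fret 11 to fret 17 shifts the root by 6 semitones.
C♯ up 6 semitones is G.

G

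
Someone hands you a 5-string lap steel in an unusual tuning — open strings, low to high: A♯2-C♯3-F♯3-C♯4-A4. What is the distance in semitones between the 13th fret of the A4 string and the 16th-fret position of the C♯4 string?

5 semitones

A4 at fret 13 → A♯5 (MIDI 82); C♯4 at fret 16 → F5 (MIDI 77).
82 − 77 = 5, so the two pitches are 5 semitones apart, with A♯5 the higher.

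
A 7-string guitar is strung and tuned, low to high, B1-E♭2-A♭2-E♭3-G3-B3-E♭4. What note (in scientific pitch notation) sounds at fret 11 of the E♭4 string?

D5

The open E♭4 string plus 11 semitones: Eb–E–F–Gb–…–C–Db–D.
The walk passes from B into C once, so the octave number goes from 4 to 5.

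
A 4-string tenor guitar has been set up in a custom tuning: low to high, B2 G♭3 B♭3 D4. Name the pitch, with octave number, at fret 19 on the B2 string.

G♭4

Each fret is one semitone, so B2 + 19 = G♭4.
(Equivalently spelled F♯4.)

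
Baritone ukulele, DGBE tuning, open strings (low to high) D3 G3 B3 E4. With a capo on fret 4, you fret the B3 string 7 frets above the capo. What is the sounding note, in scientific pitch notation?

A#4

The capo raises the open B3 by 4 semitones to D#4; fretting 7 more gives B3 + 4 + 7 = B3 + 11 semitones = A#4.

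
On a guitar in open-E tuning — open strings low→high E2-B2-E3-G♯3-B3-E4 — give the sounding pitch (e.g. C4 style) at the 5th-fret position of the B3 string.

E4

The open B3 string plus 5 semitones: B–C–C#–D–D#–E.
The walk passes from B into C once, so the octave number goes from 3 to 4.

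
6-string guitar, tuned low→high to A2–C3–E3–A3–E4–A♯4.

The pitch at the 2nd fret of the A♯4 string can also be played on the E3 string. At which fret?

A♯4 at fret 2 is A♯4 + 2 semitones = C5.
The open E3 string is 18 semitones below the open A♯4, so the same pitch on the E3 string lies at fret 2 + 18 = 20.

20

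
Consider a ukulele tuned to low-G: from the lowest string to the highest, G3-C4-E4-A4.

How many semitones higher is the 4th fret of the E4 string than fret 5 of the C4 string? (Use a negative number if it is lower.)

E4 at fret 4 → G♯4 (MIDI 68); C4 at fret 5 → F4 (MIDI 65).
68 − 65 = 3, so the two pitches are 3 semitones apart.

3 semitones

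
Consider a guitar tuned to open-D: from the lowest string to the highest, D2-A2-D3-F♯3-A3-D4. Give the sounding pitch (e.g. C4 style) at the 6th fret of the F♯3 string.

The open F♯3 string plus 6 semitones: F#–G–G#–A–A#–B–C.
The walk passes from B into C once, so the octave number goes from 3 to 4.

C4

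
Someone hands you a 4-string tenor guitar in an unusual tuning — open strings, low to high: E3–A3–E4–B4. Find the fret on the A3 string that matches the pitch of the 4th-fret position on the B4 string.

18

B4 at fret 4 is B4 + 4 semitones = Eb5.
The open A3 string is 14 semitones below the open B4, so the same pitch on the A3 string lies at fret 4 + 14 = 18.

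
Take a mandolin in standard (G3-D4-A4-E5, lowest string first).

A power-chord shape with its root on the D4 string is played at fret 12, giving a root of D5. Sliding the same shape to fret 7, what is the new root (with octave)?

Moving from fret 12 to fret 7 shifts the root by -5 semitones.
D5 down 5 semitones is A4.

A4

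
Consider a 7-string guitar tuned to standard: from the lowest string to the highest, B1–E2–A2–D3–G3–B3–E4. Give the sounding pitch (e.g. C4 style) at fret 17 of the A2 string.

A2 is MIDI 45. Adding 17 gives 62, which is D4.

D4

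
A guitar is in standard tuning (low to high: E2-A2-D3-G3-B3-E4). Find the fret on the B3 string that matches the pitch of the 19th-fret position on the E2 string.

0

E2 at fret 19 is E2 + 19 semitones = B3.
The open B3 string is 19 semitones above the open E2, so the same pitch on the B3 string lies at fret 19 − 19 = 0.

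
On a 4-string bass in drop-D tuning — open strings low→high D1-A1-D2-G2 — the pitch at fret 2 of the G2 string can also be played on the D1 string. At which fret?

19

Fret 2 on G2 is MIDI 43 + 2 = 45 (A2). On the D1 string (open MIDI 26), that pitch is 45 − 26 = fret 19.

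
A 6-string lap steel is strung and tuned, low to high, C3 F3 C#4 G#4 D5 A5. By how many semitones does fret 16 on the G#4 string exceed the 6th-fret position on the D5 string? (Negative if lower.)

G#4 at fret 16 → C6 (MIDI 84); D5 at fret 6 → G#5 (MIDI 80).
84 − 80 = 4, so the two pitches are 4 semitones apart.

4 semitones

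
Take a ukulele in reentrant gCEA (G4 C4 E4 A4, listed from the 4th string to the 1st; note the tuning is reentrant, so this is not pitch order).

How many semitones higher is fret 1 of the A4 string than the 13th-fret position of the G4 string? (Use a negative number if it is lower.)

A4 at fret 1 → A#4 (MIDI 70); G4 at fret 13 → G#5 (MIDI 80).
70 − 80 = -10, so the two pitches are 10 semitones apart.

-10 semitones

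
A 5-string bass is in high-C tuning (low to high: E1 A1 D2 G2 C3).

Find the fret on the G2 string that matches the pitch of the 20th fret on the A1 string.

A1 at fret 20 is A1 + 20 semitones = F3.
The open G2 string is 10 semitones above the open A1, so the same pitch on the G2 string lies at fret 20 − 10 = 10.

10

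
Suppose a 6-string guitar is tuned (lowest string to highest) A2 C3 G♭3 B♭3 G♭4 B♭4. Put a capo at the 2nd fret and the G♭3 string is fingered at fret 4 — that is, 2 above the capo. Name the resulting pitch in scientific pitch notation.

B♭3

The capo raises the open G♭3 by 2 semitones to A♭3; fretting 2 more gives G♭3 + 2 + 2 = G♭3 + 4 semitones = B♭3.
(Also written A♯.)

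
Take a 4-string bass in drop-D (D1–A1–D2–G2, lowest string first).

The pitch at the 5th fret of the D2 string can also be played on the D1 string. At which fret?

17

Fret 5 on D2 is MIDI 38 + 5 = 43 (G2). On the D1 string (open MIDI 26), that pitch is 43 − 26 = fret 17.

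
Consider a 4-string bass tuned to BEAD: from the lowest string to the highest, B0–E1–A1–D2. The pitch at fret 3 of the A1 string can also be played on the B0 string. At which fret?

Fret 3 on A1 is MIDI 33 + 3 = 36 (C2). On the B0 string (open MIDI 23), that pitch is 36 − 23 = fret 13.

13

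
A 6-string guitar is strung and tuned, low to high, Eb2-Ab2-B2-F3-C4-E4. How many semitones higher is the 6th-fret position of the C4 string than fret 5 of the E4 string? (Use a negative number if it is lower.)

C4 at fret 6 → Gb4 (MIDI 66); E4 at fret 5 → A4 (MIDI 69).
66 − 69 = -3, so the two pitches are 3 semitones apart.

-3 semitones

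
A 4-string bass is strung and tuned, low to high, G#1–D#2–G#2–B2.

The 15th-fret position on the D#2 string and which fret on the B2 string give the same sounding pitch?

Fret 15 on D#2 is MIDI 39 + 15 = 54 (F#3). On the B2 string (open MIDI 47), that pitch is 54 − 47 = fret 7.

7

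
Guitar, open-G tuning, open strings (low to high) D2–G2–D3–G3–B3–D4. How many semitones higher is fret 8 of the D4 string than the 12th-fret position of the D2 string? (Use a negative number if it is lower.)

20 semitones

D4 at fret 8 → A#4 (MIDI 70); D2 at fret 12 → D3 (MIDI 50).
70 − 50 = 20, so the two pitches are 20 semitones apart.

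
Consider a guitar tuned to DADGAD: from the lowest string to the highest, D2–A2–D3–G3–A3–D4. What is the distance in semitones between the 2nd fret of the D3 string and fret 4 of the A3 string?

D3 at fret 2 → E3 (MIDI 52); A3 at fret 4 → C#4 (MIDI 61).
52 − 61 = -9, so the two pitches are 9 semitones apart, with C#4 the higher.

9 semitones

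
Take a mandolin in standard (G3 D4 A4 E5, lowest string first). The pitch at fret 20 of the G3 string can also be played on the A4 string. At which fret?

6

G3 at fret 20 is G3 + 20 semitones = D#5.
The open A4 string is 14 semitones above the open G3, so the same pitch on the A4 string lies at fret 20 − 14 = 6.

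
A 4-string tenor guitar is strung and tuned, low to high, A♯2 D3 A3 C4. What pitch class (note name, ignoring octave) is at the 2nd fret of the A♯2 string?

C

Each fret is one semitone, so A♯2 + 2 = C.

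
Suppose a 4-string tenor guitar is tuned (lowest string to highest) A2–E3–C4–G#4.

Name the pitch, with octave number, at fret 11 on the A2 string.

Each fret is one semitone, so A2 + 11 = G#3.
(Equivalently spelled Ab3.)

G#3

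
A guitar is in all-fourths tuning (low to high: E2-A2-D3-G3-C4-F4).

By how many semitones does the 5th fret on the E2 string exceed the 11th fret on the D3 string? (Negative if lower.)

-16 semitones

E2 at fret 5 → A2 (MIDI 45); D3 at fret 11 → C#4 (MIDI 61).
45 − 61 = -16, so the two pitches are 16 semitones apart.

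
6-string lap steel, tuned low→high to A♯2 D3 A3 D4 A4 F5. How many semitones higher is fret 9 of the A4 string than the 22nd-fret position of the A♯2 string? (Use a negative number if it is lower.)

A4 at fret 9 → F♯5 (MIDI 78); A♯2 at fret 22 → G♯4 (MIDI 68).
78 − 68 = 10, so the two pitches are 10 semitones apart.

10 semitones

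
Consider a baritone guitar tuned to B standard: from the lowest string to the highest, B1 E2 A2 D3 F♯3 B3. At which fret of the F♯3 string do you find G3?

G3 is 1 semitone above the open F♯3 (F#–G), so it sits at fret 1.

1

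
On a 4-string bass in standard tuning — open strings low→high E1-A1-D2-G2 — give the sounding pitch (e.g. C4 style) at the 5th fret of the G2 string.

G2 is MIDI 43. Adding 5 gives 48, which is C3.

C3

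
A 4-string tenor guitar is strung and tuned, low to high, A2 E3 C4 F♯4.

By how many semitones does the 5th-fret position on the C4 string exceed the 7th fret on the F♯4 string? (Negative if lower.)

-8 semitones

C4 at fret 5 → F4 (MIDI 65); F♯4 at fret 7 → C♯5 (MIDI 73).
65 − 73 = -8, so the two pitches are 8 semitones apart.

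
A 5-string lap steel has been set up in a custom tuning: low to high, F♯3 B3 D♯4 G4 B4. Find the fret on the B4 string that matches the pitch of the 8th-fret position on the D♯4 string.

Fret 8 on D♯4 is MIDI 63 + 8 = 71 (B4). On the B4 string (open MIDI 71), that pitch is 71 − 71 = fret 0.

0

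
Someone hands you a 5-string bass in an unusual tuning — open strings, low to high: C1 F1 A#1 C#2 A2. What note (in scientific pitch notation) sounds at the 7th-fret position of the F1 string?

C2

F1 is MIDI 29. Adding 7 gives 36, which is C2.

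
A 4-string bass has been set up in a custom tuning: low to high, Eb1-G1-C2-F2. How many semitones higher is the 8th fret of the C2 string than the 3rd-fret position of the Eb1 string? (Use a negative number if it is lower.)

C2 at fret 8 → Ab2 (MIDI 44); Eb1 at fret 3 → Gb1 (MIDI 30).
44 − 30 = 14, so the two pitches are 14 semitones apart.

14 semitones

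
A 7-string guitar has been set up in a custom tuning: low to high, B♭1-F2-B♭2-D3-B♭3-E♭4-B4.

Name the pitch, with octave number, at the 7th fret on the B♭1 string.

The open B♭1 string plus 7 semitones: Bb–B–C–Db–D–Eb–E–F.
The walk passes from B into C once, so the octave number goes from 1 to 2.

F2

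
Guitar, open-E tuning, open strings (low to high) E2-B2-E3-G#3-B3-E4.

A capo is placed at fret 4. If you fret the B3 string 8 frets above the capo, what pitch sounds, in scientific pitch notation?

The capo raises the open B3 by 4 semitones to D#4; fretting 8 more gives B3 + 4 + 8 = B3 + 12 semitones = B4.

B4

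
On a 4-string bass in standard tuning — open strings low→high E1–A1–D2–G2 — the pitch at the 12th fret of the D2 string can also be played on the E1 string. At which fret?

D2 at fret 12 is D2 + 12 semitones = D3.
The open E1 string is 10 semitones below the open D2, so the same pitch on the E1 string lies at fret 12 + 10 = 22.

22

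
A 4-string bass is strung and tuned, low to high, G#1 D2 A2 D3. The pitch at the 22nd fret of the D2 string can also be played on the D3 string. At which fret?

10

Fret 22 on D2 is MIDI 38 + 22 = 60 (C4). On the D3 string (open MIDI 50), that pitch is 60 − 50 = fret 10.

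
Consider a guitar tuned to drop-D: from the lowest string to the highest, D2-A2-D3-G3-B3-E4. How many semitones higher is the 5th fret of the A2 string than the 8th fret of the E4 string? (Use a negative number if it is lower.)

-22 semitones

A2 at fret 5 → D3 (MIDI 50); E4 at fret 8 → C5 (MIDI 72).
50 − 72 = -22, so the two pitches are 22 semitones apart.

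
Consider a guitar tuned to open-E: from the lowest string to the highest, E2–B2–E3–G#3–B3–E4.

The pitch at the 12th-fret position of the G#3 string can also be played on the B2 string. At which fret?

21

G#3 at fret 12 is G#3 + 12 semitones = G#4.
The open B2 string is 9 semitones below the open G#3, so the same pitch on the B2 string lies at fret 12 + 9 = 21.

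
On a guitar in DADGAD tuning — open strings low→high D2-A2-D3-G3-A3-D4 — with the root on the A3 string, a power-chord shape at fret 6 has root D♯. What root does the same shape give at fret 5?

Moving from fret 6 to fret 5 shifts the root by -1 semitone.
D♯ down 1 semitone is D.

D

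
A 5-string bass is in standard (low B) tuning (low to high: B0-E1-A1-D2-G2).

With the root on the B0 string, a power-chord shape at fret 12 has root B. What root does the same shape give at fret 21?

Moving from fret 12 to fret 21 shifts the root by 9 semitones.
B up 9 semitones is G#.

G#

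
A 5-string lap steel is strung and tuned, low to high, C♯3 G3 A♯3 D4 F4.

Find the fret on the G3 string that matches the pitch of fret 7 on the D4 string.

14

D4 at fret 7 is D4 + 7 semitones = A4.
The open G3 string is 7 semitones below the open D4, so the same pitch on the G3 string lies at fret 7 + 7 = 14.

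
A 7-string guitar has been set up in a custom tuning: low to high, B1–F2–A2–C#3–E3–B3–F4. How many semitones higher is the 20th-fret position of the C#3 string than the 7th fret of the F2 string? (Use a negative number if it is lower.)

C#3 at fret 20 → A4 (MIDI 69); F2 at fret 7 → C3 (MIDI 48).
69 − 48 = 21, so the two pitches are 21 semitones apart.

21 semitones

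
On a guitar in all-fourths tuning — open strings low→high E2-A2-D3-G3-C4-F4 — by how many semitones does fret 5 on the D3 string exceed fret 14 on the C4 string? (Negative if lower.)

-19 semitones

D3 at fret 5 → G3 (MIDI 55); C4 at fret 14 → D5 (MIDI 74).
55 − 74 = -19, so the two pitches are 19 semitones apart.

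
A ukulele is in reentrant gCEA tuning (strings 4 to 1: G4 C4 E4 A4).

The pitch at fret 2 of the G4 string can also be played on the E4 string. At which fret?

5

Fret 2 on G4 is MIDI 67 + 2 = 69 (A4). On the E4 string (open MIDI 64), that pitch is 69 − 64 = fret 5.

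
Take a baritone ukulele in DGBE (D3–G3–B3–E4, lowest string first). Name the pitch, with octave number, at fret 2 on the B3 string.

B3 is MIDI 59. Adding 2 gives 61, which is C#4.
(Equivalently spelled Db4.)

C#4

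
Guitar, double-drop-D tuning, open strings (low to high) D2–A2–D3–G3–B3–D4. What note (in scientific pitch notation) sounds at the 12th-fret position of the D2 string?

D2 is MIDI 38. Adding 12 gives 50, which is D3.

D3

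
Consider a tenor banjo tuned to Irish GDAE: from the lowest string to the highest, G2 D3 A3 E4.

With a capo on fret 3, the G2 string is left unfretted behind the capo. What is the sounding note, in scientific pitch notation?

A#2

The capo raises the open G2 by 3 semitones to A#2; fretting 0 more gives G2 + 3 + 0 = G2 + 3 semitones = A#2.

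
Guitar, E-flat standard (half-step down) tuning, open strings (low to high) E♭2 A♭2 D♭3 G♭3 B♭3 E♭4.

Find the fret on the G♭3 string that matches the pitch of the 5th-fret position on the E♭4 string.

14

E♭4 at fret 5 is E♭4 + 5 semitones = A♭4.
The open G♭3 string is 9 semitones below the open E♭4, so the same pitch on the G♭3 string lies at fret 5 + 9 = 14.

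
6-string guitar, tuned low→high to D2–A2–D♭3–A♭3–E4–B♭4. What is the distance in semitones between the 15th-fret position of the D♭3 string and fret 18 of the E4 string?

18 semitones

D♭3 at fret 15 → E4 (MIDI 64); E4 at fret 18 → B♭5 (MIDI 82).
64 − 82 = -18, so the two pitches are 18 semitones apart, with B♭5 the higher.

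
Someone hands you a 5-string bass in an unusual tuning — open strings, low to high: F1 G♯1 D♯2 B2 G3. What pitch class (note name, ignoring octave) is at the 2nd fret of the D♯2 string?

F

D♯2 is MIDI 39. Adding 2 gives 41; 41 mod 12 = 5, i.e. F.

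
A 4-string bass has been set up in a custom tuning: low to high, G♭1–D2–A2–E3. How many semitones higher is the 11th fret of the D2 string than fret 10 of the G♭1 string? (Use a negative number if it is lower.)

D2 at fret 11 → D♭3 (MIDI 49); G♭1 at fret 10 → E2 (MIDI 40).
49 − 40 = 9, so the two pitches are 9 semitones apart.

9 semitones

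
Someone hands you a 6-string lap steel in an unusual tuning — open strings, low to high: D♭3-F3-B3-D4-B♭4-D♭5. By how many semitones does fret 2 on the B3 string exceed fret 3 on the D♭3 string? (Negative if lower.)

B3 at fret 2 → D♭4 (MIDI 61); D♭3 at fret 3 → E3 (MIDI 52).
61 − 52 = 9, so the two pitches are 9 semitones apart.

9 semitones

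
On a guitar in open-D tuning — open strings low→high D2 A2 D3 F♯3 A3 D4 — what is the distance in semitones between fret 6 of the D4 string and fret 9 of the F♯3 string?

D4 at fret 6 → G♯4 (MIDI 68); F♯3 at fret 9 → D♯4 (MIDI 63).
68 − 63 = 5, so the two pitches are 5 semitones apart, with G♯4 the higher.

5 semitones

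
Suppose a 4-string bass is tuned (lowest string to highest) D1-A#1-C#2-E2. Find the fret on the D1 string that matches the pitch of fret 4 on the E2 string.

18

Fret 4 on E2 is MIDI 40 + 4 = 44 (G#2). On the D1 string (open MIDI 26), that pitch is 44 − 26 = fret 18.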